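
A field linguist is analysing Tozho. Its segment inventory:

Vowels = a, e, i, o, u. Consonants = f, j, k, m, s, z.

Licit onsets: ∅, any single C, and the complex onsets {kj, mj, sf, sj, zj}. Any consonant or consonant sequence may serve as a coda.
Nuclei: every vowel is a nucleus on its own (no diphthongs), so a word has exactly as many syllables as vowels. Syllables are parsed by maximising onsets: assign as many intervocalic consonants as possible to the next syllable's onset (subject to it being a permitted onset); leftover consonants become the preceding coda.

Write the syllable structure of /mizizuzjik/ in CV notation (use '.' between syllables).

CV.CV.CV.CCVC

Nuclei (vowels): i, i, u, i → 4 syllables.
/i…i/ gap (V1→V2): /z/ is a single consonant, so it becomes the next onset.
/i…u/ gap (V2→V3): /z/ → onset of the next syllable (single consonants are always licit onsets).
/u…i/ gap (V3→V4): /zj/ — entire cluster is a permitted onset → onset /zj/, coda ∅.
Syllabification: mi.zi.zu.zjik.
Mapping each syllable to C/V: /mi/ → CV, /zi/ → CV, /zu/ → CV, /zjik/ → CCVC.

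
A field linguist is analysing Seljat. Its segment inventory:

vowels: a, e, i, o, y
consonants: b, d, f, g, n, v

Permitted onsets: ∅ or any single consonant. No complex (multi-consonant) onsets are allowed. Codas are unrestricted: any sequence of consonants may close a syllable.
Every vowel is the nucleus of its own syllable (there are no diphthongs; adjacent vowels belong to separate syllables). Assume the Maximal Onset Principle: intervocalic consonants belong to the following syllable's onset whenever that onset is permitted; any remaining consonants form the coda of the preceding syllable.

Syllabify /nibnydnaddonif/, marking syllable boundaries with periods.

nib.nyd.nad.do.nif

The vowels are i, y, a, o, i — 5 nuclei, so 5 syllables.
Between /i/ (V1) and /y/ (V2): /bn/; trying suffixes from longest down, /n/ is the first permitted one, so coda /b/ | onset /n/.
Between /y/ (V2) and /a/ (V3): /dn/ — longest licit onset from the right is /n/, leaving /d/ as coda.
Between /a/ (V3) and /o/ (V4): /dd/ splits as /d/ + /d/ (/d/ is the longest suffix that is a licit onset).
Between /o/ (V4) and /i/ (V5): just /n/ — single C goes to the following onset.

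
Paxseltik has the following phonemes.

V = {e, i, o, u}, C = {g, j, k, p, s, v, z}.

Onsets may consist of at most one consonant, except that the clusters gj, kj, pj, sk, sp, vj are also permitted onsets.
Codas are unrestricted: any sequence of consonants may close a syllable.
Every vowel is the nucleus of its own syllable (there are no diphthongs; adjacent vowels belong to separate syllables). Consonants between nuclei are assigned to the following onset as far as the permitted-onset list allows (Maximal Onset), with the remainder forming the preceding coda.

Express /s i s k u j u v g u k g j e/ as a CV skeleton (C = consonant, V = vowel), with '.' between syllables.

CV.CCV.CVC.CVC.CCV

Vowels present: i, u, u, u, e; each is a nucleus, giving 5 syllables.
V1 /i/ – V2 /u/: /sk/ is a licit onset in full, so it all attaches to the next syllable.
V2 /u/ – V3 /u/: /j/ → onset of the next syllable (single consonants are always licit onsets).
V3 /u/ – V4 /u/: /vg/ — longest licit onset from the right is /g/, leaving /v/ as coda.
V4 /u/ – V5 /e/: /kgj/ — longest licit onset from the right is /gj/, leaving /k/ as coda.
Putting it together: si.sku.juv.guk.gje.
Mapping each syllable to C/V: /si/ → CV, /sku/ → CCV, /juv/ → CVC, /guk/ → CVC, /gje/ → CCV.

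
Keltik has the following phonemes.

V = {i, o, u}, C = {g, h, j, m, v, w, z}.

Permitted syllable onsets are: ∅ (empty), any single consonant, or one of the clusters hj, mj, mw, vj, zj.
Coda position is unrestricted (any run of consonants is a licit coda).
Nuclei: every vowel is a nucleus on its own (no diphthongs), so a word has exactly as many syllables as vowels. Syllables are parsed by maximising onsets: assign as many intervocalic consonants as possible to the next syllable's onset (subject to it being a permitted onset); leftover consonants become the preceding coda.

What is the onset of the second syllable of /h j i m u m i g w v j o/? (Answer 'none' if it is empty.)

m

Nuclei (vowels): i, u, i, o → 4 syllables.
V1 /i/ – V2 /u/: /m/ is a single consonant, so it becomes the next onset.
V2 /u/ – V3 /i/: /m/ → onset of the next syllable (single consonants are always licit onsets).
V3 /i/ – V4 /o/: /gwvj/ — longest licit onset from the right is /vj/, leaving /gw/ as coda.
So the parse is hji.mu.migw.vjo.
Syllable 2 is /mu/: onset /m/, nucleus /u/, coda ∅.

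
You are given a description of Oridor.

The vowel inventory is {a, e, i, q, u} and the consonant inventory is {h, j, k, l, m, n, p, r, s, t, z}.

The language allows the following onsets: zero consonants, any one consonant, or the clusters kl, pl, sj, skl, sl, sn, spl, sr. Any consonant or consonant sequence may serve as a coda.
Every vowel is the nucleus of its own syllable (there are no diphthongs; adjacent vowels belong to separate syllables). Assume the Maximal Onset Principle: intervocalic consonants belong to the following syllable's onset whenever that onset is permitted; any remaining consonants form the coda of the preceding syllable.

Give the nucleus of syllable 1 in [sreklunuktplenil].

The vowels are e, u, u, e, i — 5 nuclei, so 5 syllables.
The first nucleus (vowel 1 from the left) is /e/.

e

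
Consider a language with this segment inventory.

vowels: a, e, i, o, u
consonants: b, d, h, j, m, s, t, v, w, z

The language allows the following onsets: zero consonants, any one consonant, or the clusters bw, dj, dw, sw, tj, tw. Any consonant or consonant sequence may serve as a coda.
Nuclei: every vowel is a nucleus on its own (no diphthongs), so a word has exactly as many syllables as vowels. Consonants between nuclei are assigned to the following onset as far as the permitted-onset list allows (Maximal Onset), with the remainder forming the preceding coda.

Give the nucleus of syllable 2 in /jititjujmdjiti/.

Nuclei (vowels): i, i, u, i, i → 5 syllables.
The second nucleus (vowel 2 from the left) is /i/.

i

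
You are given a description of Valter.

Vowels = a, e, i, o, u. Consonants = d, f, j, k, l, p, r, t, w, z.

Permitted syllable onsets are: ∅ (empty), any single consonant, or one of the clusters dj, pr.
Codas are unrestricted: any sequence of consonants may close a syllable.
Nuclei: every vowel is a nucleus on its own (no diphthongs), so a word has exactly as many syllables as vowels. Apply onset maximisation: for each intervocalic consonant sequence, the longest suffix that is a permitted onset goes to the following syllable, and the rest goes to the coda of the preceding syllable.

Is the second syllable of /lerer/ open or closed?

closed

Vowels present: e, e; each is a nucleus, giving 2 syllables.
Between /e/ (V1) and /e/ (V2): /r/ is a single consonant, so it becomes the next onset.
So the parse is le.rer.
Syllable 2 is /rer/ with coda /r/, so it is closed.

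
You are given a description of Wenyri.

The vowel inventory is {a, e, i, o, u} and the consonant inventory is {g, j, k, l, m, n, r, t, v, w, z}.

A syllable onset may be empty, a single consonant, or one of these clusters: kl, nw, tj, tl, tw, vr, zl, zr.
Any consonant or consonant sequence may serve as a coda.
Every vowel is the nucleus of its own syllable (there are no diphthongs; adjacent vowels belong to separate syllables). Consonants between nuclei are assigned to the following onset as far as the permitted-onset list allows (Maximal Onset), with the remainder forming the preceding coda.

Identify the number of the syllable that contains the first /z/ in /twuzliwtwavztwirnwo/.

2

Nuclei (vowels): u, i, a, i, o → 5 syllables.
/u…i/ gap (V1→V2): /zl/ — entire cluster is a permitted onset → onset /zl/, coda ∅.
/i…a/ gap (V2→V3): /wtw/; trying suffixes from longest down, /tw/ is the first permitted one, so coda /w/ | onset /tw/.
/a…i/ gap (V3→V4): /vztw/; trying suffixes from longest down, /tw/ is the first permitted one, so coda /vz/ | onset /tw/.
/i…o/ gap (V4→V5): /rnw/; trying suffixes from longest down, /nw/ is the first permitted one, so coda /r/ | onset /nw/.
Putting it together: twu.zliw.twavz.twir.nwo.
The first /z/ is in the onset of syllable 2 (/zliw/).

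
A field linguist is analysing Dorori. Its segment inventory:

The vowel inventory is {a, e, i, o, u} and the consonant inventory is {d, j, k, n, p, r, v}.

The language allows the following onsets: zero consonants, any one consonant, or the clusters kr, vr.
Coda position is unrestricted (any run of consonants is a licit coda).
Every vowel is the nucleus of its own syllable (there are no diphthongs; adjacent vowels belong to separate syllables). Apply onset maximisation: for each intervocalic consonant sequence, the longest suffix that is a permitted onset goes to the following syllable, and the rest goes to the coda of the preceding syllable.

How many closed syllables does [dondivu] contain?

1

Nuclei (vowels): o, i, u → 3 syllables.
Between /o/ (V1) and /i/ (V2): /nd/ splits as /n/ + /d/ (/d/ is the longest suffix that is a licit onset).
Between /i/ (V2) and /u/ (V3): just /v/ — single C goes to the following onset.
So the parse is don.di.vu.
Classifying each syllable: /don/ (closed), /di/ (open), /vu/ (open).
Closed syllables: 1.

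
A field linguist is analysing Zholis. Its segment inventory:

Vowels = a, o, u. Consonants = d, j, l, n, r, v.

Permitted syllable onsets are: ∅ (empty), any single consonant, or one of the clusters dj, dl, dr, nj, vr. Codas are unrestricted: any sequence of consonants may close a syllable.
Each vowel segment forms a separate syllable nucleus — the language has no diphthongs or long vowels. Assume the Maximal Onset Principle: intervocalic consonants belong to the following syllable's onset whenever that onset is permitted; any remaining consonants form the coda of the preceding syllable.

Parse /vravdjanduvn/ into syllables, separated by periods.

vrav.djan.duvn

The vowels are a, a, u — 3 nuclei, so 3 syllables.
σ1/σ2 boundary: cluster /vdj/ — the longest permitted-onset suffix is /dj/; onset = /dj/, preceding coda = /v/.
σ2/σ3 boundary: /nd/ — longest licit onset from the right is /d/, leaving /n/ as coda.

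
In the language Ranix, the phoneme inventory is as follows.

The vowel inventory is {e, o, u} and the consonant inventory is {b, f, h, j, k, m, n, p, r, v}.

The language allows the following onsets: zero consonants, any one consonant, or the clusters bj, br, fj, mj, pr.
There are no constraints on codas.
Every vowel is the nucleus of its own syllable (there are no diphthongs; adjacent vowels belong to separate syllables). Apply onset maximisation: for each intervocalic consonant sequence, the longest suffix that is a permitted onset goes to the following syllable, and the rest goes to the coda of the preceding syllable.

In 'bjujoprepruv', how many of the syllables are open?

3

Nuclei (vowels): u, o, e, u → 4 syllables.
σ1/σ2 boundary: /j/ → onset of the next syllable (single consonants are always licit onsets).
σ2/σ3 boundary: cluster /pr/ — /pr/ is itself a permitted onset, so the whole cluster goes right; preceding coda = ∅.
σ3/σ4 boundary: /pr/ is a licit onset in full, so it all attaches to the next syllable.
Syllabification: bju.jo.pre.pruv.
Classifying each syllable: /bju/ (open), /jo/ (open), /pre/ (open), /pruv/ (closed).
Open syllables: 3.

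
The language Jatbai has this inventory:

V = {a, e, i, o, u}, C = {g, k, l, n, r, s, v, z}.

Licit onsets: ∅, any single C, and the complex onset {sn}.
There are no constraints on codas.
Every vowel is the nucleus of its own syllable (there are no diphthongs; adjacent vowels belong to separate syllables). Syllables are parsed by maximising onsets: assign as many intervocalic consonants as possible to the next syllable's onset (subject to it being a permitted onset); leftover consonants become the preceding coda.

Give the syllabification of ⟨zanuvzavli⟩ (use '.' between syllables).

Nuclei (vowels): a, u, a, i → 4 syllables.
V1 /a/ – V2 /u/: /n/ → onset of the next syllable (single consonants are always licit onsets).
V2 /u/ – V3 /a/: /vz/ — longest licit onset from the right is /z/, leaving /v/ as coda.
V3 /a/ – V4 /i/: /vl/; trying suffixes from longest down, /l/ is the first permitted one, so coda /v/ | onset /l/.

za.nuv.zav.li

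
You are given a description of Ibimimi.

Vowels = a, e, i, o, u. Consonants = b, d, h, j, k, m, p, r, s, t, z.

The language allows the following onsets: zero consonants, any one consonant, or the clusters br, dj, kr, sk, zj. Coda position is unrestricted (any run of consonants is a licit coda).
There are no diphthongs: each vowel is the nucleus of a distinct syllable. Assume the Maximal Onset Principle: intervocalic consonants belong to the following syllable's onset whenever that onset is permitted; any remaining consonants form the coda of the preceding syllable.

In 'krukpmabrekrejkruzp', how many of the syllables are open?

Nuclei (vowels): u, a, e, e, u → 5 syllables.
/u…a/ gap (V1→V2): /kpm/ — longest licit onset from the right is /m/, leaving /kp/ as coda.
/a…e/ gap (V2→V3): /br/ — entire cluster is a permitted onset → onset /br/, coda ∅.
/e…e/ gap (V3→V4): cluster /kr/ — /kr/ is itself a permitted onset, so the whole cluster goes right; preceding coda = ∅.
/e…u/ gap (V4→V5): /jkr/ splits as /j/ + /kr/ (/kr/ is the longest suffix that is a licit onset).
So the parse is krukp.ma.bre.krej.kruzp.
Classifying each syllable: /krukp/ (closed), /ma/ (open), /bre/ (open), /krej/ (closed), /kruzp/ (closed).
Open syllables: 2.

2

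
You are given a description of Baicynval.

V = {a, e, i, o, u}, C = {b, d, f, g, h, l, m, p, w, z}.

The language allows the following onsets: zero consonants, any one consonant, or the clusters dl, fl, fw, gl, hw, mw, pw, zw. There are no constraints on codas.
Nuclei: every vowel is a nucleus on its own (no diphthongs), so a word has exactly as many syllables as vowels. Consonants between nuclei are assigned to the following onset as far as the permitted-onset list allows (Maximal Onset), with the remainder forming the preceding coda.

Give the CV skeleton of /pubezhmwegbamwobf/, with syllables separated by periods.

CV.CVCC.CCVC.CV.CCVCC

Vowels present: u, e, e, a, o; each is a nucleus, giving 5 syllables.
V1 /u/ – V2 /e/: /b/ → onset of the next syllable (single consonants are always licit onsets).
V2 /e/ – V3 /e/: cluster /zhmw/ — the longest permitted-onset suffix is /mw/; onset = /mw/, preceding coda = /zh/.
V3 /e/ – V4 /a/: /gb/ splits as /g/ + /b/ (/b/ is the longest suffix that is a licit onset).
V4 /a/ – V5 /o/: /mw/ is a licit onset in full, so it all attaches to the next syllable.
Putting it together: pu.bezh.mweg.ba.mwobf.
Mapping each syllable to C/V: /pu/ → CV, /bezh/ → CVCC, /mweg/ → CCVC, /ba/ → CV, /mwobf/ → CCVCC.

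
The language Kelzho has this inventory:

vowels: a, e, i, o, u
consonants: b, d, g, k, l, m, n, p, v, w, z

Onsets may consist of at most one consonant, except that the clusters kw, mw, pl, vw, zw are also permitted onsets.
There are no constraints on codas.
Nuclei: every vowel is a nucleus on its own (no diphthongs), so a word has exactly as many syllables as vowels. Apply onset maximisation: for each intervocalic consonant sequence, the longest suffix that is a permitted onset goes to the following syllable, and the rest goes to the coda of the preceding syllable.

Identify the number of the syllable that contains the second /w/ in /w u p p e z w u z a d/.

Vowels present: u, e, u, a; each is a nucleus, giving 4 syllables.
/u…e/ gap (V1→V2): cluster /pp/ — the longest permitted-onset suffix is /p/; onset = /p/, preceding coda = /p/.
/e…u/ gap (V2→V3): /zw/ — entire cluster is a permitted onset → onset /zw/, coda ∅.
/u…a/ gap (V3→V4): /z/ is a single consonant, so it becomes the next onset.
Putting it together: wup.pe.zwu.zad.
The second /w/ is in the onset of syllable 3 (/zwu/).

3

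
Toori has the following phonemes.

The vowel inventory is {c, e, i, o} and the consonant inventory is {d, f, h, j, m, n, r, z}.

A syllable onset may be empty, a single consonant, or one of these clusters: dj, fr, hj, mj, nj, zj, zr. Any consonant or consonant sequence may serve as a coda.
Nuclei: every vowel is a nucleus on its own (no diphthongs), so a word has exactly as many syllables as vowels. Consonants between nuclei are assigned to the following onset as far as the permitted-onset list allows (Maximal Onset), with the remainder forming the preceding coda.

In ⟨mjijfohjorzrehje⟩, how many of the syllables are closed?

The vowels are i, o, o, e, e — 5 nuclei, so 5 syllables.
/i…o/ gap (V1→V2): /jf/ splits as /j/ + /f/ (/f/ is the longest suffix that is a licit onset).
/o…o/ gap (V2→V3): /hj/ is a licit onset in full, so it all attaches to the next syllable.
/o…e/ gap (V3→V4): /rzr/; trying suffixes from longest down, /zr/ is the first permitted one, so coda /r/ | onset /zr/.
/e…e/ gap (V4→V5): cluster /hj/ — /hj/ is itself a permitted onset, so the whole cluster goes right; preceding coda = ∅.
Result: mjij.fo.hjor.zre.hje.
Classifying each syllable: /mjij/ (closed), /fo/ (open), /hjor/ (closed), /zre/ (open), /hje/ (open).
Closed syllables: 2.

2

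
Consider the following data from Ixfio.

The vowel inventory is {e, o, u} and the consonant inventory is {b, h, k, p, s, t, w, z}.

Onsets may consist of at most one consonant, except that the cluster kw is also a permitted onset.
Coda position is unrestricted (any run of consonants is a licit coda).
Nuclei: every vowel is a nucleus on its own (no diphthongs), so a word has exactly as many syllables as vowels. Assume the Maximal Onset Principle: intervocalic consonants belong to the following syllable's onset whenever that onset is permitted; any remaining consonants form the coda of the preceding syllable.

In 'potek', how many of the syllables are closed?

Vowels present: o, e; each is a nucleus, giving 2 syllables.
/o…e/ gap (V1→V2): just /t/ — single C goes to the following onset.
Putting it together: po.tek.
Classifying each syllable: /po/ (open), /tek/ (closed).
Closed syllables: 1.

1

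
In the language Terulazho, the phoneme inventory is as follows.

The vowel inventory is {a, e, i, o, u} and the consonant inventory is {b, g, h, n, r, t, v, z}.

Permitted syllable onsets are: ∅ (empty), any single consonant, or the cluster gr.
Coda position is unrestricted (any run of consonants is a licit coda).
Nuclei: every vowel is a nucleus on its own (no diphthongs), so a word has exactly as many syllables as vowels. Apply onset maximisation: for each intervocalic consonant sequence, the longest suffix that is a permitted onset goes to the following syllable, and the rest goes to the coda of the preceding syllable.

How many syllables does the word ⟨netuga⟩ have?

3

Vowels present: e, u, a; each is a nucleus, giving 3 syllables.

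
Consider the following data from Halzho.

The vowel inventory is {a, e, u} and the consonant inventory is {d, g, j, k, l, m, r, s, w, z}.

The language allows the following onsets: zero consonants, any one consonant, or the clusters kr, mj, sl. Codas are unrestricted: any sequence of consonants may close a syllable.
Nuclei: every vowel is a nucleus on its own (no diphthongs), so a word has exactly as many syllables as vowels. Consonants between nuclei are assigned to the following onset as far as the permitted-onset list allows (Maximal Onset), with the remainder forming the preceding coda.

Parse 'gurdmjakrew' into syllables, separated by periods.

gurd.mja.krew

Vowels present: u, a, e; each is a nucleus, giving 3 syllables.
V1 /u/ – V2 /a/: cluster /rdmj/ — the longest permitted-onset suffix is /mj/; onset = /mj/, preceding coda = /rd/.
V2 /a/ – V3 /e/: /kr/ is a licit onset in full, so it all attaches to the next syllable.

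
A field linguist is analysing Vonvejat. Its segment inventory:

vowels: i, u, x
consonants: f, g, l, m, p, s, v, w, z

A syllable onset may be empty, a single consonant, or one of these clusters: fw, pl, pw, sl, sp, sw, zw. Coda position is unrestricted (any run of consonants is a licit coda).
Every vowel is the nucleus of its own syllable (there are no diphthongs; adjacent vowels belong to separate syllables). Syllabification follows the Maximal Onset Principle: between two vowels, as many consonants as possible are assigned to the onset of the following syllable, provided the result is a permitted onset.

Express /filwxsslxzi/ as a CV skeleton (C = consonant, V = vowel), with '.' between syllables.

CVC.CVC.CCV.CV

Vowels present: i, x, x, i; each is a nucleus, giving 4 syllables.
V1 /i/ – V2 /x/: /lw/ splits as /l/ + /w/ (/w/ is the longest suffix that is a licit onset).
V2 /x/ – V3 /x/: /ssl/; trying suffixes from longest down, /sl/ is the first permitted one, so coda /s/ | onset /sl/.
V3 /x/ – V4 /i/: just /z/ — single C goes to the following onset.
Syllabification: fil.wxs.slx.zi.
Mapping each syllable to C/V: /fil/ → CVC, /wxs/ → CVC, /slx/ → CCV, /zi/ → CV.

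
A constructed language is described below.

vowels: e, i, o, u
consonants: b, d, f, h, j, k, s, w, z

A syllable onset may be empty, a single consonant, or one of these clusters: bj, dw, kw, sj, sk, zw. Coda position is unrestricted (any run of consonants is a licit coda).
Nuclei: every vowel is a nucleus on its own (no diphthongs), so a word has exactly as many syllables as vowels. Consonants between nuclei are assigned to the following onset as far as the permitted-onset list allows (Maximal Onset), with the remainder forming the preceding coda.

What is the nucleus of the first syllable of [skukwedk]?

The vowels are u, e — 2 nuclei, so 2 syllables.
The first nucleus (vowel 1 from the left) is /u/.

u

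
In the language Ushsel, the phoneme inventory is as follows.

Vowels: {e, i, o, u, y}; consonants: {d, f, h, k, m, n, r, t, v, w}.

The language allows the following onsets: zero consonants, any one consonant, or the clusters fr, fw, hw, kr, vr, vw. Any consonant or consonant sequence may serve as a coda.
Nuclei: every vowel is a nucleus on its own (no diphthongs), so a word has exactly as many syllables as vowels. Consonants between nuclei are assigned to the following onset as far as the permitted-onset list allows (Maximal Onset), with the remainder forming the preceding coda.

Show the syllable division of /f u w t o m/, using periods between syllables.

fuw.tom

Nuclei (vowels): u, o → 2 syllables.
σ1/σ2 boundary: /wt/; trying suffixes from longest down, /t/ is the first permitted one, so coda /w/ | onset /t/.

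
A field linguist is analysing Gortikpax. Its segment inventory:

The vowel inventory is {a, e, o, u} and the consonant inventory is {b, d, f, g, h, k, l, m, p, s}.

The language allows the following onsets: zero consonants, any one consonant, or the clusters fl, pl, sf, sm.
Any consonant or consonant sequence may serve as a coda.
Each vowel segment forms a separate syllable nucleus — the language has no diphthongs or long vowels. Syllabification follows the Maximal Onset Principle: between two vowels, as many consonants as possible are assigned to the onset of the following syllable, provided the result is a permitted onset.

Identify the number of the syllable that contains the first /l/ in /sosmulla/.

2

Vowels present: o, u, a; each is a nucleus, giving 3 syllables.
/o…u/ gap (V1→V2): cluster /sm/ — /sm/ is itself a permitted onset, so the whole cluster goes right; preceding coda = ∅.
/u…a/ gap (V2→V3): cluster /ll/ — the longest permitted-onset suffix is /l/; onset = /l/, preceding coda = /l/.
Putting it together: so.smul.la.
The first /l/ is in the coda of syllable 2 (/smul/).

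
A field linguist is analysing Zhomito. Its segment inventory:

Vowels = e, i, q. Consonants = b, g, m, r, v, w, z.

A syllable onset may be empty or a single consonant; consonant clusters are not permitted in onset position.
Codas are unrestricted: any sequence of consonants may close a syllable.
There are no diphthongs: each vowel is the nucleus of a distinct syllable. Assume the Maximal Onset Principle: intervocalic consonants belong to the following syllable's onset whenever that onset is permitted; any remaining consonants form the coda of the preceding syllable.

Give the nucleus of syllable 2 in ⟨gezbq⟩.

Vowels present: e, q; each is a nucleus, giving 2 syllables.
The second nucleus (vowel 2 from the left) is /q/.

q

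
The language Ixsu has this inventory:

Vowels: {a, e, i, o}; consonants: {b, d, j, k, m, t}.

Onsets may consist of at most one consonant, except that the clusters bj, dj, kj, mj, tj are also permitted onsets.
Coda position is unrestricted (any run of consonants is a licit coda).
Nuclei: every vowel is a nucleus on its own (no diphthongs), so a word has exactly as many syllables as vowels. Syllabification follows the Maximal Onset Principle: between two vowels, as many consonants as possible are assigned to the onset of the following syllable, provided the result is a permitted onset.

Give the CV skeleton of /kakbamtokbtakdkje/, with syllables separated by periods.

CVC.CVC.CVCC.CVCC.CCV

The vowels are a, a, o, a, e — 5 nuclei, so 5 syllables.
V1 /a/ – V2 /a/: /kb/ — longest licit onset from the right is /b/, leaving /k/ as coda.
V2 /a/ – V3 /o/: cluster /mt/ — the longest permitted-onset suffix is /t/; onset = /t/, preceding coda = /m/.
V3 /o/ – V4 /a/: /kbt/ — longest licit onset from the right is /t/, leaving /kb/ as coda.
V4 /a/ – V5 /e/: /kdkj/ splits as /kd/ + /kj/ (/kj/ is the longest suffix that is a licit onset).
Syllabification: kak.bam.tokb.takd.kje.
Mapping each syllable to C/V: /kak/ → CVC, /bam/ → CVC, /tokb/ → CVCC, /takd/ → CVCC, /kje/ → CCV.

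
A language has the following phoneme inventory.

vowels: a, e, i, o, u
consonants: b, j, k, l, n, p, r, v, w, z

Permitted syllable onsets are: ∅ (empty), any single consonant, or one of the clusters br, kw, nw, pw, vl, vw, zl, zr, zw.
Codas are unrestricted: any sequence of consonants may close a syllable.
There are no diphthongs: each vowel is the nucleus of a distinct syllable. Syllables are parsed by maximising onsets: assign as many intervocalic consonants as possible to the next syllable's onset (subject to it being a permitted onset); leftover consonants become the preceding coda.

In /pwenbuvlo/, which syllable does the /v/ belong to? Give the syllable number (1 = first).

3

Nuclei (vowels): e, u, o → 3 syllables.
V1 /e/ – V2 /u/: /nb/; trying suffixes from longest down, /b/ is the first permitted one, so coda /n/ | onset /b/.
V2 /u/ – V3 /o/: cluster /vl/ — /vl/ is itself a permitted onset, so the whole cluster goes right; preceding coda = ∅.
So the parse is pwen.bu.vlo.
The /v/ is in the onset of syllable 3 (/vlo/).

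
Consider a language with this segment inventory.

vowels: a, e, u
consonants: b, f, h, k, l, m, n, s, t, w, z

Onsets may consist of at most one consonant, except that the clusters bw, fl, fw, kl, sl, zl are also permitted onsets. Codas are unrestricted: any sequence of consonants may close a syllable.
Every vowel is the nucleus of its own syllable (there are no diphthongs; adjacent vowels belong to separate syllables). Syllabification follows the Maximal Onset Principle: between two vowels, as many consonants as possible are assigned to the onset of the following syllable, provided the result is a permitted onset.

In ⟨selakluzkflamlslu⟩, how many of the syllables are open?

Nuclei (vowels): e, a, u, a, u → 5 syllables.
/e…a/ gap (V1→V2): just /l/ — single C goes to the following onset.
/a…u/ gap (V2→V3): /kl/ is a licit onset in full, so it all attaches to the next syllable.
/u…a/ gap (V3→V4): /zkfl/ splits as /zk/ + /fl/ (/fl/ is the longest suffix that is a licit onset).
/a…u/ gap (V4→V5): cluster /mlsl/ — the longest permitted-onset suffix is /sl/; onset = /sl/, preceding coda = /ml/.
Syllabification: se.la.kluzk.flaml.slu.
Classifying each syllable: /se/ (open), /la/ (open), /kluzk/ (closed), /flaml/ (closed), /slu/ (open).
Open syllables: 3.

3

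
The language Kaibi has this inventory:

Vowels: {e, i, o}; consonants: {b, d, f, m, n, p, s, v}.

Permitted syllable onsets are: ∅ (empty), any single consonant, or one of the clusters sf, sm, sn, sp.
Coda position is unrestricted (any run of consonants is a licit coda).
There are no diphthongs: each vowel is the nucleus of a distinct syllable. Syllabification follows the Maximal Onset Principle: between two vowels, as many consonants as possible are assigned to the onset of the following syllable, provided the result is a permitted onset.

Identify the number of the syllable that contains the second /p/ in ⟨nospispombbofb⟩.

Nuclei (vowels): o, i, o, o → 4 syllables.
σ1/σ2 boundary: cluster /sp/ — /sp/ is itself a permitted onset, so the whole cluster goes right; preceding coda = ∅.
σ2/σ3 boundary: cluster /sp/ — /sp/ is itself a permitted onset, so the whole cluster goes right; preceding coda = ∅.
σ3/σ4 boundary: /mbb/; trying suffixes from longest down, /b/ is the first permitted one, so coda /mb/ | onset /b/.
Result: no.spi.spomb.bofb.
The second /p/ is in the onset of syllable 3 (/spomb/).

3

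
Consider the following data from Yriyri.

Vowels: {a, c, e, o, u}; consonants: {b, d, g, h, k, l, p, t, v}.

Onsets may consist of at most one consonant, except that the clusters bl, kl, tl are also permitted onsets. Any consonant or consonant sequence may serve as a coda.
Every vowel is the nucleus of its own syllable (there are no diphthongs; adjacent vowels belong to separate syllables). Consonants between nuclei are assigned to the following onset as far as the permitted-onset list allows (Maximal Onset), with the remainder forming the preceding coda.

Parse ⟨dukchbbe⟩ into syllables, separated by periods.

du.kchb.be

The vowels are u, c, e — 3 nuclei, so 3 syllables.
V1 /u/ – V2 /c/: /k/ → onset of the next syllable (single consonants are always licit onsets).
V2 /c/ – V3 /e/: /hbb/ splits as /hb/ + /b/ (/b/ is the longest suffix that is a licit onset).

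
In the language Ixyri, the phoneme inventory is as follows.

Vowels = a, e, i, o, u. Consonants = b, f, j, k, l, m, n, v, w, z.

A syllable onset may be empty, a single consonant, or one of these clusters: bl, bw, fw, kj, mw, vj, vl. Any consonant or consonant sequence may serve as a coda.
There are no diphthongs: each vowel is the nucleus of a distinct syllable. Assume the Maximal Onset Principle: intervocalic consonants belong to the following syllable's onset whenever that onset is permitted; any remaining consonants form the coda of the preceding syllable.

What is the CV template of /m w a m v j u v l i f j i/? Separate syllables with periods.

CCVC.CCV.CCVC.CV

Vowels present: a, u, i, i; each is a nucleus, giving 4 syllables.
Between /a/ (V1) and /u/ (V2): /mvj/ — longest licit onset from the right is /vj/, leaving /m/ as coda.
Between /u/ (V2) and /i/ (V3): /vl/ — entire cluster is a permitted onset → onset /vl/, coda ∅.
Between /i/ (V3) and /i/ (V4): /fj/ — longest licit onset from the right is /j/, leaving /f/ as coda.
Syllabification: mwam.vju.vlif.ji.
Mapping each syllable to C/V: /mwam/ → CCVC, /vju/ → CCV, /vlif/ → CCVC, /ji/ → CV.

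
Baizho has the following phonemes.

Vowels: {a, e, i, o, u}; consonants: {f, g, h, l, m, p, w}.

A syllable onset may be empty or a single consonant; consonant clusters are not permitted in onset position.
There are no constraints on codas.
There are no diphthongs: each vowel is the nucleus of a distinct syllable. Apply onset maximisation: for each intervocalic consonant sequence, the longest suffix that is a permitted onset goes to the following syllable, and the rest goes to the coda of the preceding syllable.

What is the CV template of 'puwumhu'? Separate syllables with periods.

Nuclei (vowels): u, u, u → 3 syllables.
V1 /u/ – V2 /u/: /w/ → onset of the next syllable (single consonants are always licit onsets).
V2 /u/ – V3 /u/: /mh/ splits as /m/ + /h/ (/h/ is the longest suffix that is a licit onset).
Result: pu.wum.hu.
Mapping each syllable to C/V: /pu/ → CV, /wum/ → CVC, /hu/ → CV.

CV.CVC.CV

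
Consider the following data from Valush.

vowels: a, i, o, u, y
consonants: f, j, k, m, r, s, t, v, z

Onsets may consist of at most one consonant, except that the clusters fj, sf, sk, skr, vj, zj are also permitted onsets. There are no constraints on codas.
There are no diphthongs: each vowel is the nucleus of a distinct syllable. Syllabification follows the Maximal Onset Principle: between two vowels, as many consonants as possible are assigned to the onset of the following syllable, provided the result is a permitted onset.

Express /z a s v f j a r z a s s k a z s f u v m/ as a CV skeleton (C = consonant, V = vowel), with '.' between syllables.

Nuclei (vowels): a, a, a, a, u → 5 syllables.
σ1/σ2 boundary: /svfj/; trying suffixes from longest down, /fj/ is the first permitted one, so coda /sv/ | onset /fj/.
σ2/σ3 boundary: cluster /rz/ — the longest permitted-onset suffix is /z/; onset = /z/, preceding coda = /r/.
σ3/σ4 boundary: cluster /ssk/ — the longest permitted-onset suffix is /sk/; onset = /sk/, preceding coda = /s/.
σ4/σ5 boundary: /zsf/ — longest licit onset from the right is /sf/, leaving /z/ as coda.
Syllabification: zasv.fjar.zas.skaz.sfuvm.
Mapping each syllable to C/V: /zasv/ → CVCC, /fjar/ → CCVC, /zas/ → CVC, /skaz/ → CCVC, /sfuvm/ → CCVCC.

CVCC.CCVC.CVC.CCVC.CCVCC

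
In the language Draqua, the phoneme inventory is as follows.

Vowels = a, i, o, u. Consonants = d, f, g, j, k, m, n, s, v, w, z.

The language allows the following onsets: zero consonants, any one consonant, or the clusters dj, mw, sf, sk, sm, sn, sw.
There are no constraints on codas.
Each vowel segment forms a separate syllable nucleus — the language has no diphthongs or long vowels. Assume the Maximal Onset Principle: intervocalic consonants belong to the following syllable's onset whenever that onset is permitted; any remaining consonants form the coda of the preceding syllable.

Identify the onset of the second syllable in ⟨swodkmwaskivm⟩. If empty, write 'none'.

mw

Vowels present: o, a, i; each is a nucleus, giving 3 syllables.
V1 /o/ – V2 /a/: /dkmw/ — longest licit onset from the right is /mw/, leaving /dk/ as coda.
V2 /a/ – V3 /i/: /sk/ is a licit onset in full, so it all attaches to the next syllable.
Putting it together: swodk.mwa.skivm.
Syllable 2 is /mwa/: onset /mw/, nucleus /a/, coda ∅.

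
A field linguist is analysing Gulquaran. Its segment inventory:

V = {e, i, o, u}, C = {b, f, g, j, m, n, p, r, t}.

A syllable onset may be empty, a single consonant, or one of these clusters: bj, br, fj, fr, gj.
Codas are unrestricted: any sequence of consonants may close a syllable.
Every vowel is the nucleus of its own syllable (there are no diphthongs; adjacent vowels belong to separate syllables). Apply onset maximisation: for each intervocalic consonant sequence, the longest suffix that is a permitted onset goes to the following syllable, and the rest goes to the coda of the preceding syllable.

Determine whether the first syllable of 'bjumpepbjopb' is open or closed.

closed

Nuclei (vowels): u, e, o → 3 syllables.
σ1/σ2 boundary: /mp/; trying suffixes from longest down, /p/ is the first permitted one, so coda /m/ | onset /p/.
σ2/σ3 boundary: cluster /pbj/ — the longest permitted-onset suffix is /bj/; onset = /bj/, preceding coda = /p/.
Putting it together: bjum.pep.bjopb.
Syllable 1 is /bjum/ with coda /m/, so it is closed.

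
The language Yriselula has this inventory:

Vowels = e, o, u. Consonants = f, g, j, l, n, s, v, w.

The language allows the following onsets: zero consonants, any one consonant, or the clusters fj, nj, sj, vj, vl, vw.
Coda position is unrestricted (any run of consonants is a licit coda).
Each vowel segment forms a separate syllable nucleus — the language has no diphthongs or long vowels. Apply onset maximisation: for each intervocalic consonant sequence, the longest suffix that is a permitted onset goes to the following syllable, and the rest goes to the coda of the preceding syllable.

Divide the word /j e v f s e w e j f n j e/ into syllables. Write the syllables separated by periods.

jevf.se.wejf.nje

Vowels present: e, e, e, e; each is a nucleus, giving 4 syllables.
/e…e/ gap (V1→V2): /vfs/; trying suffixes from longest down, /s/ is the first permitted one, so coda /vf/ | onset /s/.
/e…e/ gap (V2→V3): /w/ is a single consonant, so it becomes the next onset.
/e…e/ gap (V3→V4): /jfnj/ — longest licit onset from the right is /nj/, leaving /jf/ as coda.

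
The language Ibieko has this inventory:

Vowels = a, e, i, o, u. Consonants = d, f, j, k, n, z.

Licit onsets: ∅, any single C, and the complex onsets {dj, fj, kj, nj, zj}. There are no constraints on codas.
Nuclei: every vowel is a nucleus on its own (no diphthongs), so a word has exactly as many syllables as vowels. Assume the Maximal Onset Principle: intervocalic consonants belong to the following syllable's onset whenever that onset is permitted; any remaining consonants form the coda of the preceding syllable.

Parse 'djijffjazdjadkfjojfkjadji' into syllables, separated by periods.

djijf.fjaz.djadk.fjojf.kja.dji

Vowels present: i, a, a, o, a, i; each is a nucleus, giving 6 syllables.
σ1/σ2 boundary: cluster /jffj/ — the longest permitted-onset suffix is /fj/; onset = /fj/, preceding coda = /jf/.
σ2/σ3 boundary: /zdj/ — longest licit onset from the right is /dj/, leaving /z/ as coda.
σ3/σ4 boundary: /dkfj/; trying suffixes from longest down, /fj/ is the first permitted one, so coda /dk/ | onset /fj/.
σ4/σ5 boundary: cluster /jfkj/ — the longest permitted-onset suffix is /kj/; onset = /kj/, preceding coda = /jf/.
σ5/σ6 boundary: /dj/ — entire cluster is a permitted onset → onset /dj/, coda ∅.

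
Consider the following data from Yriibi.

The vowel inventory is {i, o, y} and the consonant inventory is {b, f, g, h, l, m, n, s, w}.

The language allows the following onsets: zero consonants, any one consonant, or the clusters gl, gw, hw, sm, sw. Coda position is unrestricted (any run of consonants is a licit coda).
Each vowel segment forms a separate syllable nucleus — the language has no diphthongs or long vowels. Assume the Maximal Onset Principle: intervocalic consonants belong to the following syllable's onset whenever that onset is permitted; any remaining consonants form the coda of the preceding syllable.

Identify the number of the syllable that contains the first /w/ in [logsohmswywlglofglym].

The vowels are o, o, y, o, y — 5 nuclei, so 5 syllables.
σ1/σ2 boundary: /gs/ — longest licit onset from the right is /s/, leaving /g/ as coda.
σ2/σ3 boundary: /hmsw/; trying suffixes from longest down, /sw/ is the first permitted one, so coda /hm/ | onset /sw/.
σ3/σ4 boundary: /wlgl/ splits as /wl/ + /gl/ (/gl/ is the longest suffix that is a licit onset).
σ4/σ5 boundary: /fgl/ — longest licit onset from the right is /gl/, leaving /f/ as coda.
Syllabification: log.sohm.swywl.glof.glym.
The first /w/ is in the onset of syllable 3 (/swywl/).

3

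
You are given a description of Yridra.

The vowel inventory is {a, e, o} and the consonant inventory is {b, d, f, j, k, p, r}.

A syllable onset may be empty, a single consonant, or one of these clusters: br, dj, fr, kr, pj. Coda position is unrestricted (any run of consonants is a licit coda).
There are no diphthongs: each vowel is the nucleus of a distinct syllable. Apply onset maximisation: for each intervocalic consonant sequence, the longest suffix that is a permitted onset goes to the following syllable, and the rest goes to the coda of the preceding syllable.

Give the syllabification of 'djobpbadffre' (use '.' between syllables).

djobp.badf.fre

Nuclei (vowels): o, a, e → 3 syllables.
/o…a/ gap (V1→V2): cluster /bpb/ — the longest permitted-onset suffix is /b/; onset = /b/, preceding coda = /bp/.
/a…e/ gap (V2→V3): cluster /dffr/ — the longest permitted-onset suffix is /fr/; onset = /fr/, preceding coda = /df/.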